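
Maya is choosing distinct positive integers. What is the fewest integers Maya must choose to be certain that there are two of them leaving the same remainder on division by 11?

By pigeonhole, the 11 residue classes mod 11 are the pigeonholes.
With 11 integers one could put 1 in each residue class and have no class reach 2.
The 12th integer pushes some class to 2, so 11·1 + 1 = 12.

12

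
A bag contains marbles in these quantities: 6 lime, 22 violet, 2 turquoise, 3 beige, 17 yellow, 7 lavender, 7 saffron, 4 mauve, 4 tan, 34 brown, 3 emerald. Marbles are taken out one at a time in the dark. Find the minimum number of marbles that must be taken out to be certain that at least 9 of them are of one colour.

61

An adversary could hand out at most 8 marbles per colour (8 colours run out sooner): 6 + 8 + 2 + 3 + 8 + 7 + 7 + 4 + 4 + 8 + 3 = 60 marbles and still no colour has 9.
Pigeonhole: one more marble lands in a colour already at 8, so 61 draws are enough and 60 are not.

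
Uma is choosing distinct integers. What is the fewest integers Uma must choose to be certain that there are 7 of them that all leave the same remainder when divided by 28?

169

By pigeonhole, the 28 residue classes mod 28 are the pigeonholes.
With 168 integers one could put 6 in each residue class and have no class reach 7.
The 169th integer pushes some class to 7, so 28·6 + 1 = 169.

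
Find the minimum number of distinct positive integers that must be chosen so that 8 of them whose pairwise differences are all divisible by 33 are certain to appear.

Integers whose pairwise differences are multiples of 33 are exactly those sharing a remainder mod 33. The 33 residue classes mod 33 are the pigeonholes.
With 231 integers one could put 7 in each residue class and have no class reach 8.
The 232nd integer pushes some class to 8, so 33·7 + 1 = 232.

232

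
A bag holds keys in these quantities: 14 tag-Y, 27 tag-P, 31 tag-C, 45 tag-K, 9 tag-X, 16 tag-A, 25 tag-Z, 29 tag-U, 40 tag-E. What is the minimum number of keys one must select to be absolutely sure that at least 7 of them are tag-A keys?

In the worst case for collecting tag-A keys, every non-tag-A key comes out first.
There are 14 + 27 + 31 + 45 + 9 + 25 + 29 + 40 = 220 non-tag-A keys altogether.
After those, each further key must be tag-A, so 220 + 7 = 227 draws guarantee 7 tag-A keys.

227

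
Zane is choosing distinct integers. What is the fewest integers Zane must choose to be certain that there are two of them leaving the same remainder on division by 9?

The 9 residue classes mod 9 are the pigeonholes.
With 9 integers one could put 1 in each residue class and have no class reach 2.
The 10th integer pushes some class to 2, so 9·1 + 1 = 10.

10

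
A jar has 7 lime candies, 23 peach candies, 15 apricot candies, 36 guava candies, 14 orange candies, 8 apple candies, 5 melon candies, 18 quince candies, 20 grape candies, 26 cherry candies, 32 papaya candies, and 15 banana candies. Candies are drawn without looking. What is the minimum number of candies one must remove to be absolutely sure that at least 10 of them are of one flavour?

By the pigeonhole principle, put each drawn candy into a box by flavour. The largest draw with every box below 10 takes min(count, 9) from each flavour; flavours with fewer than 9 contribute all they have.
Σ min(cᵢ, 9) = 7 + 9 + 9 + 9 + 9 + 8 + 5 + 9 + 9 + 9 + 9 + 9 = 101.
Draw number 101 + 1 = 102 must push one box to 10.

102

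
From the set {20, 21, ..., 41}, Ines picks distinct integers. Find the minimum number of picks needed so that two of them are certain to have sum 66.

15

Group the elements by complementary pair {x, 66−x}: {25,41}, {26,40}, {27,39}, …, giving 8 two-element pairs, the single value 33 (it cannot pair with itself since the integers are distinct), and 5 integers whose partner 66−x falls outside [20,41].
Pigeonhole: treating each of those 14 groups as a pigeonhole, one can pick one integer per group — 14 integers — with no two summing to 66.
The 15th integer lands in an occupied pair, forcing a sum of 66.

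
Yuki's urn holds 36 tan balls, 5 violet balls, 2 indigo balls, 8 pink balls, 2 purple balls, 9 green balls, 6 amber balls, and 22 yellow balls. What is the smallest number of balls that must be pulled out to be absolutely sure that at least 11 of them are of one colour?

An adversary could hand out at most 10 balls per colour (6 colours run out sooner): 10 + 5 + 2 + 8 + 2 + 9 + 6 + 10 = 52 balls and still no colour has 11.
By the pigeonhole principle, one more ball lands in a colour already at 10, so 53 draws are enough and 52 are not.

53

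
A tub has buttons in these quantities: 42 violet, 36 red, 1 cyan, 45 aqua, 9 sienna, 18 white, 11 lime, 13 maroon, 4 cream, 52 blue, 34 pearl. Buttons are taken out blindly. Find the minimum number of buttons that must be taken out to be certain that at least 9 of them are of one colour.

By the pigeonhole principle, the 11 colours are the holes; the buttons drawn are the pigeons.
To avoid 9 of any one colour, the worst case takes at most 8 of each colour, or every button of a colour that has fewer than 8.
That gives 8 + 8 + 1 + 8 + 8 + 8 + 8 + 8 + 4 + 8 + 8 = 77 buttons with no colour reaching 9.
The next button forces some colour to 9, so 77 + 1 = 78.

78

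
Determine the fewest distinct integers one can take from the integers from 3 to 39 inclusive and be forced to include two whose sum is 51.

24

Two chosen integers sum to 51 exactly when both halves of some pair {x, 51−x} with 12 ≤ x ≤ 51−x ≤ 39 are chosen — 14 such pairs.
The remaining 9 elements (those with no distinct partner in range) can never complete a 51-sum, so the worst case takes all of them and one from each pair: 9 + 14 = 23.
By pigeonhole, the 24th integer has to be the second member of some pair, so 23 + 1 = 24.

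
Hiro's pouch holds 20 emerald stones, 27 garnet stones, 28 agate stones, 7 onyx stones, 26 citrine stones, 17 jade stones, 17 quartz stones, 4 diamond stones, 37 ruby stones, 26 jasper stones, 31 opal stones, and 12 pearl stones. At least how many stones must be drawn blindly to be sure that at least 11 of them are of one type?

112

The 12 types are the holes; the stones drawn are the pigeons.
To avoid 11 of any one type, the worst case takes at most 10 of each type, or every stone of a type that has fewer than 10.
That gives 10 + 10 + 10 + 7 + 10 + 10 + 10 + 4 + 10 + 10 + 10 + 10 = 111 stones with no type reaching 11.
The next stone forces some type to 11, so 111 + 1 = 112.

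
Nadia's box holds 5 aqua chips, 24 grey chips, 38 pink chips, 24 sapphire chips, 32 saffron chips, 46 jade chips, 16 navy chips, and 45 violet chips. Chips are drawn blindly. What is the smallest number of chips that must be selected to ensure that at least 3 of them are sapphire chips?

209

In the worst case for collecting sapphire chips, every non-sapphire chip comes out first.
There are 5 + 24 + 38 + 32 + 46 + 16 + 45 = 206 non-sapphire chips altogether.
After those, each further chip must be sapphire, so 206 + 3 = 209 draws guarantee 3 sapphire chips.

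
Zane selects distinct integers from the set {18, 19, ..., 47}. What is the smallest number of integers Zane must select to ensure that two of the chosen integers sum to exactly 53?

22

A set avoiding the sum 53 can contain at most one of each pair {x, 53−x}, plus the 12 elements whose complement lies outside the range.
The integers 27, …, 47 (21 of them) are such a set: any two sum to at least 27+28 = 55 > 53.
By the pigeonhole principle, any 22nd integer completes one of the 9 pairs, so 22 choices force a sum of 53.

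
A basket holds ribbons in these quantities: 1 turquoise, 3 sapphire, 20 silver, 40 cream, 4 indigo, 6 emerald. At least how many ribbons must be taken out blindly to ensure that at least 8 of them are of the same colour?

By pigeonhole, put each drawn ribbon into a box by colour. The largest draw with every box below 8 takes min(count, 7) from each colour; colours with fewer than 7 contribute all they have.
Σ min(cᵢ, 7) = 1 + 3 + 7 + 7 + 4 + 6 = 28.
Draw number 28 + 1 = 29 must push one box to 8.

29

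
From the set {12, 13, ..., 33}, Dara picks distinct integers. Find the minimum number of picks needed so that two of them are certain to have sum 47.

13

Group the elements by complementary pair {x, 47−x}: {14,33}, {15,32}, {16,31}, …, giving 10 two-element pairs and 2 integers whose partner 47−x falls outside [12,33].
Treating each of those 12 groups as a pigeonhole, one can pick one integer per group — 12 integers — with no two summing to 47.
The 13th integer lands in an occupied pair, forcing a sum of 47.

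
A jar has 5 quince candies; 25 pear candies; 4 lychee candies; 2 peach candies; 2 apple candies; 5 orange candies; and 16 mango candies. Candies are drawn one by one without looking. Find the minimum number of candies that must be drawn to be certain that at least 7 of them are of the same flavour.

An adversary could hand out at most 6 candies per flavour (5 flavours run out sooner): 5 + 6 + 4 + 2 + 2 + 5 + 6 = 30 candies and still no flavour has 7.
By pigeonhole, one more candy lands in a flavour already at 6, so 31 draws are enough and 30 are not.

31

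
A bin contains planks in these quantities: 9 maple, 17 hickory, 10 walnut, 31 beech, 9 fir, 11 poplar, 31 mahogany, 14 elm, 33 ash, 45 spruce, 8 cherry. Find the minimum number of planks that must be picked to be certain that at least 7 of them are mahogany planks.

In the worst case for collecting mahogany planks, every non-mahogany plank comes out first.
There are 9 + 17 + 10 + 31 + 9 + 11 + 14 + 33 + 45 + 8 = 187 non-mahogany planks altogether.
After those, each further plank must be mahogany, so 187 + 7 = 194 draws guarantee 7 mahogany planks.

194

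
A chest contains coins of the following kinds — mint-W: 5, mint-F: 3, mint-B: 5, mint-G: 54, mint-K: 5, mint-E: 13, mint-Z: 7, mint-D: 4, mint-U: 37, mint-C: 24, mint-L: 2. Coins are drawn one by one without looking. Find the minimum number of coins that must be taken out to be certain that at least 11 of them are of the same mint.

Pigeonhole: put each drawn coin into a box by mint. The largest draw with every box below 11 takes min(count, 10) from each mint; mints with fewer than 10 contribute all they have.
Σ min(cᵢ, 10) = 5 + 3 + 5 + 10 + 5 + 10 + 7 + 4 + 10 + 10 + 2 = 71.
Draw number 71 + 1 = 72 must push one box to 11.

72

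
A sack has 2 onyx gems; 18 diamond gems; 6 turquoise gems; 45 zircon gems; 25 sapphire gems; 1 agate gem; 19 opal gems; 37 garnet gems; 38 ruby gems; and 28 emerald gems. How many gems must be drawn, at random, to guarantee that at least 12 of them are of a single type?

87

An adversary could hand out at most 11 gems per type (onyx, turquoise, agate run out sooner): 2 + 11 + 6 + 11 + 11 + 1 + 11 + 11 + 11 + 11 = 86 gems and still no type has 12.
One more gem lands in a type already at 11, so 87 draws are enough and 86 are not.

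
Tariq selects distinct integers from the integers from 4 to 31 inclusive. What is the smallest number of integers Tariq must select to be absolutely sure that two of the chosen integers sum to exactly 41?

18

A set avoiding the sum 41 can contain at most one of each pair {x, 41−x}, plus the 6 elements whose complement lies outside the range.
The integers 4, …, 20 (17 of them) are such a set: any two sum to at least 4+5 = 9 and at most 19+20 = 39 < 41.
By pigeonhole, any 18th integer completes one of the 11 pairs, so 18 choices force a sum of 41.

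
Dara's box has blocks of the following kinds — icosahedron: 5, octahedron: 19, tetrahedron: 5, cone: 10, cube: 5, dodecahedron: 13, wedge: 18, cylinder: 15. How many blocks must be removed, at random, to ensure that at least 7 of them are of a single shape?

46

Pigeonhole: the 8 shapes are the holes; the blocks drawn are the pigeons.
To avoid 7 of any one shape, the worst case takes at most 6 of each shape, or every block of a shape that has fewer than 6.
That gives 5 + 6 + 5 + 6 + 5 + 6 + 6 + 6 = 45 blocks with no shape reaching 7.
The next block forces some shape to 7, so 45 + 1 = 46.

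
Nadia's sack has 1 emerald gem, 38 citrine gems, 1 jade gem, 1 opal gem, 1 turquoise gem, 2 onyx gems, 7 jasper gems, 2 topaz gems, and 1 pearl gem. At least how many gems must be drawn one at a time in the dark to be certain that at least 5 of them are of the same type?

Put each drawn gem into a box by type. The largest draw with every box below 5 takes min(count, 4) from each type; types with fewer than 4 contribute all they have.
Σ min(cᵢ, 4) = 1 + 4 + 1 + 1 + 1 + 2 + 4 + 2 + 1 = 17.
Draw number 17 + 1 = 18 must push one box to 5.

18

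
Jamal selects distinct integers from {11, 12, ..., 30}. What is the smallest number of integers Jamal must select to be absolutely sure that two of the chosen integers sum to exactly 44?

Two chosen integers sum to 44 exactly when both halves of some pair {x, 44−x} with 14 ≤ x ≤ 44−x ≤ 30 are chosen — 8 such pairs.
The remaining 4 elements (those with no distinct partner in range) can never complete a 44-sum, so the worst case takes all of them and one from each pair: 4 + 8 = 12.
The 13th integer has to be the second member of some pair, so 12 + 1 = 13.

13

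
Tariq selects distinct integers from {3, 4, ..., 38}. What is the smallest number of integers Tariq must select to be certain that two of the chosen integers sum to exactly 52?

25

A set avoiding the sum 52 can contain at most one of each pair {x, 52−x}, plus the 12 elements whose complement lies outside the range or equal to its own complement.
The integers 3, …, 26 (24 of them) are such a set: any two sum to at least 3+4 = 7 and at most 25+26 = 51 < 52.
By pigeonhole, any 25th integer completes one of the 12 pairs, so 25 choices force a sum of 52.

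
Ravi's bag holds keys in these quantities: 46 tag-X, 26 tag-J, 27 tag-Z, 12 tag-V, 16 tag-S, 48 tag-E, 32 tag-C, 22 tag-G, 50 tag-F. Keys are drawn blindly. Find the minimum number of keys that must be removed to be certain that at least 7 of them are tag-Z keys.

259

In the worst case for collecting tag-Z keys, every non-tag-Z key comes out first.
There are 46 + 26 + 12 + 16 + 48 + 32 + 22 + 50 = 252 non-tag-Z keys altogether.
After those, each further key must be tag-Z, so 252 + 7 = 259 draws guarantee 7 tag-Z keys.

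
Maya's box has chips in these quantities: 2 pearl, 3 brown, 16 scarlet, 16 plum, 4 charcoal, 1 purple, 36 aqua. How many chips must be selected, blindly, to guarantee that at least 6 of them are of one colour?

26

By the pigeonhole principle, the 7 colours are the holes; the chips drawn are the pigeons.
To avoid 6 of any one colour, the worst case takes at most 5 of each colour, or every chip of a colour that has fewer than 5.
That gives 2 + 3 + 5 + 5 + 4 + 1 + 5 = 25 chips with no colour reaching 6.
The next chip forces some colour to 6, so 25 + 1 = 26.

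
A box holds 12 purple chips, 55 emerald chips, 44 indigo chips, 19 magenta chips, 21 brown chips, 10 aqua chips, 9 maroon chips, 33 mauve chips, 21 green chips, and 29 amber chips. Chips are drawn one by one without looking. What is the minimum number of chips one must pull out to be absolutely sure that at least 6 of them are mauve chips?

In the worst case for collecting mauve chips, every non-mauve chip comes out first.
There are 12 + 55 + 44 + 19 + 21 + 10 + 9 + 21 + 29 = 220 non-mauve chips altogether.
After those, each further chip must be mauve, so 220 + 6 = 226 draws guarantee 6 mauve chips.

226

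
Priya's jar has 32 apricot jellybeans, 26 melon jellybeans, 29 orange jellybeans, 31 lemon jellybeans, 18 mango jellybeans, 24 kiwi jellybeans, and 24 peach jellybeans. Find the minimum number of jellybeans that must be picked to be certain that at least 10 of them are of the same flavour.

An adversary could hand out at most 9 jellybeans per flavour: 9 + 9 + 9 + 9 + 9 + 9 + 9 = 63 jellybeans and still no flavour has 10.
By the pigeonhole principle, one more jellybean lands in a flavour already at 9, so 64 draws are enough and 63 are not.

64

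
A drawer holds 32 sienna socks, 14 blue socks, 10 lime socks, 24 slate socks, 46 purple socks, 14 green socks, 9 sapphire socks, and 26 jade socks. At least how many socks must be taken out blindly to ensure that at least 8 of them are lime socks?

173

In the worst case for collecting lime socks, every non-lime sock comes out first.
There are 32 + 14 + 24 + 46 + 14 + 9 + 26 = 165 non-lime socks altogether.
After those, each further sock must be lime, so 165 + 8 = 173 draws guarantee 8 lime socks.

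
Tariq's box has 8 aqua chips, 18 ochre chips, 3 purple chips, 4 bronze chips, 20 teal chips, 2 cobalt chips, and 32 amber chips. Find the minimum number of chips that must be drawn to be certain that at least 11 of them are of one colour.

48

By pigeonhole, the 7 colours are the holes; the chips drawn are the pigeons.
To avoid 11 of any one colour, the worst case takes at most 10 of each colour, or every chip of a colour that has fewer than 10.
That gives 8 + 10 + 3 + 4 + 10 + 2 + 10 = 47 chips with no colour reaching 11.
The next chip forces some colour to 11, so 47 + 1 = 48.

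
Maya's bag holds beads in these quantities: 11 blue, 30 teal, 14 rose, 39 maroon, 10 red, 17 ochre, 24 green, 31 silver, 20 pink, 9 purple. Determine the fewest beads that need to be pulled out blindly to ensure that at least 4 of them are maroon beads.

170

In the worst case for collecting maroon beads, every non-maroon bead comes out first.
There are 11 + 30 + 14 + 10 + 17 + 24 + 31 + 20 + 9 = 166 non-maroon beads altogether.
After those, each further bead must be maroon, so 166 + 4 = 170 draws guarantee 4 maroon beads.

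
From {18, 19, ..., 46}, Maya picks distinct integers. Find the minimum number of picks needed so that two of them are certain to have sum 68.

18

Two chosen integers sum to 68 exactly when both halves of some pair {x, 68−x} with 22 ≤ x ≤ 68−x ≤ 46 are chosen — 12 such pairs.
The remaining 5 elements (those with no distinct partner in range) can never complete a 68-sum, so the worst case takes all of them and one from each pair: 5 + 12 = 17.
By the pigeonhole principle, the 18th integer has to be the second member of some pair, so 17 + 1 = 18.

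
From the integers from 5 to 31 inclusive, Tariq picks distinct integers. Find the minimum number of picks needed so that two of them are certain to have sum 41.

Group the elements by complementary pair {x, 41−x}: {10,31}, {11,30}, {12,29}, …, giving 11 two-element pairs and 5 integers whose partner 41−x falls outside [5,31].
Pigeonhole: treating each of those 16 groups as a pigeonhole, one can pick one integer per group — 16 integers — with no two summing to 41.
The 17th integer lands in an occupied pair, forcing a sum of 41.

17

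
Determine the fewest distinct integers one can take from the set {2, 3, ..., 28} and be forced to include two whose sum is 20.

20

A set avoiding the sum 20 can contain at most one of each pair {x, 20−x}, plus the 11 elements whose complement lies outside the range or equal to its own complement.
The integers 10, …, 28 (19 of them) are such a set: any two sum to at least 10+11 = 21 > 20.
Any 20th integer completes one of the 8 pairs, so 20 choices force a sum of 20.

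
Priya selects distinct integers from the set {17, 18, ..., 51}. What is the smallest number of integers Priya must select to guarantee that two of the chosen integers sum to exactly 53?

26

Group the elements by complementary pair {x, 53−x}: {17,36}, {18,35}, {19,34}, …, giving 10 two-element pairs and 15 integers whose partner 53−x falls outside [17,51].
Pigeonhole: treating each of those 25 groups as a pigeonhole, one can pick one integer per group — 25 integers — with no two summing to 53.
The 26th integer lands in an occupied pair, forcing a sum of 53.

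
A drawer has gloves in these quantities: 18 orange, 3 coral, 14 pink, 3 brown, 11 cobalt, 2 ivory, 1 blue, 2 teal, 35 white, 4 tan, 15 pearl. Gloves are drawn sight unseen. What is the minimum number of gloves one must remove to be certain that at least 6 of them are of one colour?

An adversary could hand out at most 5 gloves per colour (6 colours run out sooner): 5 + 3 + 5 + 3 + 5 + 2 + 1 + 2 + 5 + 4 + 5 = 40 gloves and still no colour has 6.
By the pigeonhole principle, one more glove lands in a colour already at 5, so 41 draws are enough and 40 are not.

41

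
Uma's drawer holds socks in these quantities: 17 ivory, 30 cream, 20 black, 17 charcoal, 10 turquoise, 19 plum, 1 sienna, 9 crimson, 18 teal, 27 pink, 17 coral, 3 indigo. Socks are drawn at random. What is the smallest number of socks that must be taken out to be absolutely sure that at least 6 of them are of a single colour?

55

Pigeonhole: put each drawn sock into a box by colour. The largest draw with every box below 6 takes min(count, 5) from each colour; colours with fewer than 5 contribute all they have.
Σ min(cᵢ, 5) = 5 + 5 + 5 + 5 + 5 + 5 + 1 + 5 + 5 + 5 + 5 + 3 = 54.
Draw number 54 + 1 = 55 must push one box to 6.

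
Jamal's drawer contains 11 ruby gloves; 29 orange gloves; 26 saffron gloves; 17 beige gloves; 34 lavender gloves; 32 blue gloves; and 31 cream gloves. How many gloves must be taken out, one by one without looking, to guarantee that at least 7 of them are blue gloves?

155

In the worst case for collecting blue gloves, every non-blue glove comes out first.
There are 11 + 29 + 26 + 17 + 34 + 31 = 148 non-blue gloves altogether.
After those, each further glove must be blue, so 148 + 7 = 155 draws guarantee 7 blue gloves.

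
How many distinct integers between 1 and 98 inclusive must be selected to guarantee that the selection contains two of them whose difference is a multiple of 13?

14

Integers whose pairwise differences are multiples of 13 are exactly those sharing a remainder mod 13. The 13 residue classes mod 13 are the pigeonholes.
With 13 integers one could put 1 in each residue class and have no class reach 2.
The 14th integer pushes some class to 2, so 13·1 + 1 = 14.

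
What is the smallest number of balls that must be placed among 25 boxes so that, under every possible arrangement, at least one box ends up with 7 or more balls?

With 150 balls one could put exactly 6 in each of the 25 boxes, and no box would reach 7.
By the pigeonhole principle, one more ball must land in a box that already has 6, giving it 7.
So 25 × 6 + 1 = 151 balls are required.

151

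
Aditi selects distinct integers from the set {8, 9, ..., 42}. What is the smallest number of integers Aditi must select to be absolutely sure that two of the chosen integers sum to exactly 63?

25

A set avoiding the sum 63 can contain at most one of each pair {x, 63−x}, plus the 13 elements whose complement lies outside the range.
The integers 8, …, 31 (24 of them) are such a set: any two sum to at least 8+9 = 17 and at most 30+31 = 61 < 63.
By the pigeonhole principle, any 25th integer completes one of the 11 pairs, so 25 choices force a sum of 63.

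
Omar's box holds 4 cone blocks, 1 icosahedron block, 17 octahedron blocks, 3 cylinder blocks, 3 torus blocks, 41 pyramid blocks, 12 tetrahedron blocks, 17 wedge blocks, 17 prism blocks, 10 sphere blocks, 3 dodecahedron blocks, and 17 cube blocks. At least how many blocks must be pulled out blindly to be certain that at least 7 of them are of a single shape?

57

The 12 shapes are the holes; the blocks drawn are the pigeons.
To avoid 7 of any one shape, the worst case takes at most 6 of each shape, or every block of a shape that has fewer than 6.
That gives 4 + 1 + 6 + 3 + 3 + 6 + 6 + 6 + 6 + 6 + 3 + 6 = 56 blocks with no shape reaching 7.
The next block forces some shape to 7, so 56 + 1 = 57.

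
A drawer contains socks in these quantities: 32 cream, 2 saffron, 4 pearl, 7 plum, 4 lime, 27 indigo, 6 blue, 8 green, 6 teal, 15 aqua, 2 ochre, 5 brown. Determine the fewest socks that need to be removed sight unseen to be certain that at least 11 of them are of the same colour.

75

An adversary could hand out at most 10 socks per colour (9 colours run out sooner): 10 + 2 + 4 + 7 + 4 + 10 + 6 + 8 + 6 + 10 + 2 + 5 = 74 socks and still no colour has 11.
By pigeonhole, one more sock lands in a colour already at 10, so 75 draws are enough and 74 are not.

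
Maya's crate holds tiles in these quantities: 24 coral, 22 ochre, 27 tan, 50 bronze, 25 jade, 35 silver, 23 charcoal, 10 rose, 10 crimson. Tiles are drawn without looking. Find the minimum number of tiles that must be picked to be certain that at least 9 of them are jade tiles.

In the worst case for collecting jade tiles, every non-jade tile comes out first.
There are 24 + 22 + 27 + 50 + 35 + 23 + 10 + 10 = 201 non-jade tiles altogether.
After those, each further tile must be jade, so 201 + 9 = 210 draws guarantee 9 jade tiles.

210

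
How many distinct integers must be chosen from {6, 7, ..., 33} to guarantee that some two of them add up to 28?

21

Group the elements by complementary pair {x, 28−x}: {6,22}, {7,21}, {8,20}, …, giving 8 two-element pairs; the single value 14 (it cannot pair with itself since the integers are distinct); and 11 integers whose partner 28−x falls outside [6,33].
Treating each of those 20 groups as a pigeonhole, one can pick one integer per group — 20 integers — with no two summing to 28.
The 21st integer lands in an occupied pair, forcing a sum of 28.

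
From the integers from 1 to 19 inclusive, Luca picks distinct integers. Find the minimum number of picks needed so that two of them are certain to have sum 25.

13

A set avoiding the sum 25 can contain at most one of each pair {x, 25−x}, plus the 5 elements whose complement lies outside the range.
The integers 1, …, 12 (12 of them) are such a set: any two sum to at least 1+2 = 3 and at most 11+12 = 23 < 25.
Pigeonhole: any 13th integer completes one of the 7 pairs, so 13 choices force a sum of 25.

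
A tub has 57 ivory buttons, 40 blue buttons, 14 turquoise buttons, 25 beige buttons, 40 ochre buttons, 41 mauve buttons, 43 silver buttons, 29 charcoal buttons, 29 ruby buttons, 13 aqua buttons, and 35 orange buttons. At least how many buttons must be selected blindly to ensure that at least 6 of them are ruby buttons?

In the worst case for collecting ruby buttons, every non-ruby button comes out first.
There are 57 + 40 + 14 + 25 + 40 + 41 + 43 + 29 + 13 + 35 = 337 non-ruby buttons altogether.
After those, each further button must be ruby, so 337 + 6 = 343 draws guarantee 6 ruby buttons.

343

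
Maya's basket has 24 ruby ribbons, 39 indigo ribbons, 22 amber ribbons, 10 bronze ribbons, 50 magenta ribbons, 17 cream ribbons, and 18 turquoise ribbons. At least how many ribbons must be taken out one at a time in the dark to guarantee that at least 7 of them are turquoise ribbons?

169

In the worst case for collecting turquoise ribbons, every non-turquoise ribbon comes out first.
There are 24 + 39 + 22 + 10 + 50 + 17 = 162 non-turquoise ribbons altogether.
After those, each further ribbon must be turquoise, so 162 + 7 = 169 draws guarantee 7 turquoise ribbons.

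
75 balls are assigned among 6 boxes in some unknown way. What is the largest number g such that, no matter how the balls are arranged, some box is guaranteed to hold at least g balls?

Pigeonhole: the 6 boxes are the holes and the 75 balls are the pigeons.
If every box held at most 12 balls, the total would be at most 6 × 12 = 72, which is less than 75.
So some box holds at least ⌈75/6⌉ = 13 balls.

13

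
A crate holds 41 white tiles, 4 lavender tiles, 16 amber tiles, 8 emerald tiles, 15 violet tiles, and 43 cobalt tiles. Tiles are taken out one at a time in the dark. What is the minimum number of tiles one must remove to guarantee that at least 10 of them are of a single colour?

49

The 6 colours are the holes; the tiles drawn are the pigeons.
To avoid 10 of any one colour, the worst case takes at most 9 of each colour, or every tile of a colour that has fewer than 9.
That gives 9 + 4 + 9 + 8 + 9 + 9 = 48 tiles with no colour reaching 10.
The next tile forces some colour to 10, so 48 + 1 = 49.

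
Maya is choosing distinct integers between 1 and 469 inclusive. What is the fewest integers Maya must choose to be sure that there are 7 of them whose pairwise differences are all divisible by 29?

175

Integers whose pairwise differences are multiples of 29 are exactly those sharing a remainder mod 29. The 29 residue classes mod 29 are the pigeonholes.
With 174 integers one could put 6 in each residue class and have no class reach 7.
The 175th integer pushes some class to 7, so 29·6 + 1 = 175.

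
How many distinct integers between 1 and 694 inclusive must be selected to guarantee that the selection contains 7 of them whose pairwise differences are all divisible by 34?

205

Integers whose pairwise differences are multiples of 34 are exactly those sharing a remainder mod 34. By the pigeonhole principle, the 34 residue classes mod 34 are the pigeonholes.
With 204 integers one could put 6 in each residue class and have no class reach 7.
The 205th integer pushes some class to 7, so 34·6 + 1 = 205.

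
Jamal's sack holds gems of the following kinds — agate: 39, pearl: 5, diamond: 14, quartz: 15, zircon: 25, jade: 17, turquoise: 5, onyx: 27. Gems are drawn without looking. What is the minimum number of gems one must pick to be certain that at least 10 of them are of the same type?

An adversary could hand out at most 9 gems per type (pearl, turquoise run out sooner): 9 + 5 + 9 + 9 + 9 + 9 + 5 + 9 = 64 gems and still no type has 10.
Pigeonhole: one more gem lands in a type already at 9, so 65 draws are enough and 64 are not.

65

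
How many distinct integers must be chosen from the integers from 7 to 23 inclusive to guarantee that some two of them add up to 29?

Two chosen integers sum to 29 exactly when both halves of some pair {x, 29−x} with 7 ≤ x ≤ 29−x ≤ 22 are chosen — 8 such pairs.
The remaining 1 element (those with no distinct partner in range) can never complete a 29-sum, so the worst case takes all of them and one from each pair: 1 + 8 = 9.
The 10th integer has to be the second member of some pair, so 9 + 1 = 10.

10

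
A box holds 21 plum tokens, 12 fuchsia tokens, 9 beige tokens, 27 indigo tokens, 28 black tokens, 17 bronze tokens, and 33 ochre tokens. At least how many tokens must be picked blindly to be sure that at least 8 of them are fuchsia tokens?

In the worst case for collecting fuchsia tokens, every non-fuchsia token comes out first.
There are 21 + 9 + 27 + 28 + 17 + 33 = 135 non-fuchsia tokens altogether.
After those, each further token must be fuchsia, so 135 + 8 = 143 draws guarantee 8 fuchsia tokens.

143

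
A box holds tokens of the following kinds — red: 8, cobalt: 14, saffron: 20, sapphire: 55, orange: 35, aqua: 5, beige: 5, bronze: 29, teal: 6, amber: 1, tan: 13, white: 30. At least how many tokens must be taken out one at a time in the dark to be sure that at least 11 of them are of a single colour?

By the pigeonhole principle, the 12 colours are the holes; the tokens drawn are the pigeons.
To avoid 11 of any one colour, the worst case takes at most 10 of each colour, or every token of a colour that has fewer than 10.
That gives 8 + 10 + 10 + 10 + 10 + 5 + 5 + 10 + 6 + 1 + 10 + 10 = 95 tokens with no colour reaching 11.
The next token forces some colour to 11, so 95 + 1 = 96.

96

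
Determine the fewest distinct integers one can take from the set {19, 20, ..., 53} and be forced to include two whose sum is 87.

A set avoiding the sum 87 can contain at most one of each pair {x, 87−x}, plus the 15 elements whose complement lies outside the range.
The integers 19, …, 43 (25 of them) are such a set: any two sum to at least 19+20 = 39 and at most 42+43 = 85 < 87.
By the pigeonhole principle, any 26th integer completes one of the 10 pairs, so 26 choices force a sum of 87.

26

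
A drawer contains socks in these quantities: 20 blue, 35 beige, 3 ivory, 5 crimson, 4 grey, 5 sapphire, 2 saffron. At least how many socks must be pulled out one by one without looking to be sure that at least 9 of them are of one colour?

Pigeonhole: the 7 colours are the holes; the socks drawn are the pigeons.
To avoid 9 of any one colour, the worst case takes at most 8 of each colour, or every sock of a colour that has fewer than 8.
That gives 8 + 8 + 3 + 5 + 4 + 5 + 2 = 35 socks with no colour reaching 9.
The next sock forces some colour to 9, so 35 + 1 = 36.

36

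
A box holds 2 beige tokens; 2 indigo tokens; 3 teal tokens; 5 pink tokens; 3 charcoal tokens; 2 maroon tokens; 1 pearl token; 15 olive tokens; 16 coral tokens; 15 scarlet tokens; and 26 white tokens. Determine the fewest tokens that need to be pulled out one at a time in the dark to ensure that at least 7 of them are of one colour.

43

By the pigeonhole principle, put each drawn token into a box by colour. The largest draw with every box below 7 takes min(count, 6) from each colour; colours with fewer than 6 contribute all they have.
Σ min(cᵢ, 6) = 2 + 2 + 3 + 5 + 3 + 2 + 1 + 6 + 6 + 6 + 6 = 42.
Draw number 42 + 1 = 43 must push one box to 7.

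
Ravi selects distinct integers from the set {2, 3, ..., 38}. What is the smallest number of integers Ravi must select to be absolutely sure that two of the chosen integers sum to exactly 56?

Two chosen integers sum to 56 exactly when both halves of some pair {x, 56−x} with 18 ≤ x ≤ 56−x ≤ 38 are chosen — 10 such pairs.
The remaining 17 elements (those with no distinct partner in range) can never complete a 56-sum, so the worst case takes all of them and one from each pair: 17 + 10 = 27.
By pigeonhole, the 28th integer has to be the second member of some pair, so 27 + 1 = 28.

28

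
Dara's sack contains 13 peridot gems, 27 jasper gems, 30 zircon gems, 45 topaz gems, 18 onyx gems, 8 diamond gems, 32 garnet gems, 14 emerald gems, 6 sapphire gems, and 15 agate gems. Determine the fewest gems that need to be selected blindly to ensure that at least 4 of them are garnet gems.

180

In the worst case for collecting garnet gems, every non-garnet gem comes out first.
There are 13 + 27 + 30 + 45 + 18 + 8 + 14 + 6 + 15 = 176 non-garnet gems altogether.
After those, each further gem must be garnet, so 176 + 4 = 180 draws guarantee 4 garnet gems.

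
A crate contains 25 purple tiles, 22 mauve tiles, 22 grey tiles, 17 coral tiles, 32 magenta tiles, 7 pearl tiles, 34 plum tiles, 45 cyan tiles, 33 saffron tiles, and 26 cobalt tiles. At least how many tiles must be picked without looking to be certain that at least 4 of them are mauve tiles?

In the worst case for collecting mauve tiles, every non-mauve tile comes out first.
There are 25 + 22 + 17 + 32 + 7 + 34 + 45 + 33 + 26 = 241 non-mauve tiles altogether.
After those, each further tile must be mauve, so 241 + 4 = 245 draws guarantee 4 mauve tiles.

245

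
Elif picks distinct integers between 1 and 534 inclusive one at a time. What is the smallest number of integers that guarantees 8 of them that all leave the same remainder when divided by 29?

204

By the pigeonhole principle, the 29 residue classes mod 29 are the pigeonholes.
With 203 integers one could put 7 in each residue class and have no class reach 8.
The 204th integer pushes some class to 8, so 29·7 + 1 = 204.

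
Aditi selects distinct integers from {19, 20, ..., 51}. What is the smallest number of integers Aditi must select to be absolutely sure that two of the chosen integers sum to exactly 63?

21

Two chosen integers sum to 63 exactly when both halves of some pair {x, 63−x} with 19 ≤ x ≤ 63−x ≤ 44 are chosen — 13 such pairs.
The remaining 7 elements (those with no distinct partner in range) can never complete a 63-sum, so the worst case takes all of them and one from each pair: 7 + 13 = 20.
The 21st integer has to be the second member of some pair, so 20 + 1 = 21.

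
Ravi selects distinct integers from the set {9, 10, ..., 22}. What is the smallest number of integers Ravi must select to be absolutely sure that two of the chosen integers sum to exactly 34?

Two chosen integers sum to 34 exactly when both halves of some pair {x, 34−x} with 12 ≤ x ≤ 34−x ≤ 22 are chosen — 5 such pairs.
The remaining 4 elements (those with no distinct partner in range) can never complete a 34-sum, so the worst case takes all of them and one from each pair: 4 + 5 = 9.
The 10th integer has to be the second member of some pair, so 9 + 1 = 10.

10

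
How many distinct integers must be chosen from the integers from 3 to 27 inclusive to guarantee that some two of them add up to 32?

Two chosen integers sum to 32 exactly when both halves of some pair {x, 32−x} with 5 ≤ x ≤ 32−x ≤ 27 are chosen — 11 such pairs.
The remaining 3 elements (those with no distinct partner in range) can never complete a 32-sum, so the worst case takes all of them and one from each pair: 3 + 11 = 14.
By the pigeonhole principle, the 15th integer has to be the second member of some pair, so 14 + 1 = 15.

15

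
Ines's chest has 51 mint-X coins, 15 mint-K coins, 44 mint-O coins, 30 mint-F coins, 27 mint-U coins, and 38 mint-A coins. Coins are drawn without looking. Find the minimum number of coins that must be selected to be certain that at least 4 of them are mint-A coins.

In the worst case for collecting mint-A coins, every non-mint-A coin comes out first.
There are 51 + 15 + 44 + 30 + 27 = 167 non-mint-A coins altogether.
After those, each further coin must be mint-A, so 167 + 4 = 171 draws guarantee 4 mint-A coins.

171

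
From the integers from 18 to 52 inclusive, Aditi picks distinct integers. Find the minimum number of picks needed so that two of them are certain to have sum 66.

21

A set avoiding the sum 66 can contain at most one of each pair {x, 66−x}, plus the 5 elements whose complement lies outside the range or equal to its own complement.
The integers 33, …, 52 (20 of them) are such a set: any two sum to at least 33+34 = 67 > 66.
Any 21st integer completes one of the 15 pairs, so 21 choices force a sum of 66.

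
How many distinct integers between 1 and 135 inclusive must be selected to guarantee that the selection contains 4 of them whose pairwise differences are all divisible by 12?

37

Integers whose pairwise differences are multiples of 12 are exactly those sharing a remainder mod 12. The 12 residue classes mod 12 are the pigeonholes.
With 36 integers one could put 3 in each residue class and have no class reach 4.
The 37th integer pushes some class to 4, so 12·3 + 1 = 37.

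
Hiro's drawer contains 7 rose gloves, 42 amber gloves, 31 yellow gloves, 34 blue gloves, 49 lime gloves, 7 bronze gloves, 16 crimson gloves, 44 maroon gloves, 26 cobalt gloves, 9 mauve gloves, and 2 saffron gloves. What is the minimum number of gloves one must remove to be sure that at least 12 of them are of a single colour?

By the pigeonhole principle, the 11 colours are the holes; the gloves drawn are the pigeons.
To avoid 12 of any one colour, the worst case takes at most 11 of each colour, or every glove of a colour that has fewer than 11.
That gives 7 + 11 + 11 + 11 + 11 + 7 + 11 + 11 + 11 + 9 + 2 = 102 gloves with no colour reaching 12.
The next glove forces some colour to 12, so 102 + 1 = 103.

103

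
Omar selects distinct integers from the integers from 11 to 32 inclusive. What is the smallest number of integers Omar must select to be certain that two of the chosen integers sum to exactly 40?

14

Group the elements by complementary pair {x, 40−x}: {11,29}, {12,28}, {13,27}, …, giving 9 two-element pairs, the single value 20 (it cannot pair with itself since the integers are distinct), and 3 integers whose partner 40−x falls outside [11,32].
By pigeonhole, treating each of those 13 groups as a pigeonhole, one can pick one integer per group — 13 integers — with no two summing to 40.
The 14th integer lands in an occupied pair, forcing a sum of 40.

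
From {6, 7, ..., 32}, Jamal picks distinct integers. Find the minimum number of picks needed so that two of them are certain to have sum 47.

19

Two chosen integers sum to 47 exactly when both halves of some pair {x, 47−x} with 15 ≤ x ≤ 47−x ≤ 32 are chosen — 9 such pairs.
The remaining 9 elements (those with no distinct partner in range) can never complete a 47-sum, so the worst case takes all of them and one from each pair: 9 + 9 = 18.
The 19th integer has to be the second member of some pair, so 18 + 1 = 19.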